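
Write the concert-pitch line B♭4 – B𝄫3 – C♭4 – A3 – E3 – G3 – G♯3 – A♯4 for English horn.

F5 Fb4 Gb4 E4 B3 D4 D#4 E#5

The English horn sounds a perfect fifth below written, so the written part must be a perfect fifth above concert — transpose each note up.
Bb4 to F5
Bbb3 to Fb4
Cb4 to Gb4
A3 to E4
E3 to B3
G3 to D4
G#3 to D#4
A#4 to E#5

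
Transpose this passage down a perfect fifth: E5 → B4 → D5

A4 E4 G4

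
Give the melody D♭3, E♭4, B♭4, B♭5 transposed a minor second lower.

Db3 → C3
Eb4 → D4
Bb4 → A4
Bb5 → A5

C3 D4 A4 A5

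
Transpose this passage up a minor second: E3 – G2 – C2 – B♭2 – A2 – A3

A minor second up from E3 gives F3.
G2: a second up reaches A, and 1 semitone makes it Ab2.
C2 up a minor second is Db2.
A minor second up from Bb2 gives Cb3.
A minor second up from A2 gives Bb2.
A minor second up from A3 gives Bb3.

F3 Ab2 Db2 Cb3 Bb2 Bb3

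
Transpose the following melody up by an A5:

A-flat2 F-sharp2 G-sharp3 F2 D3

E3 C##3 D##4 C#3 A#3

Ab2 -> E3
F#2 -> C##3
G#3 -> D##4
F2 -> C#3
D3 -> A#3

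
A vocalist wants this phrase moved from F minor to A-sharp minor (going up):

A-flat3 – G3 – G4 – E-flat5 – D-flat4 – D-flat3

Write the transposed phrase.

C#4 B#3 B#4 G#5 F#4 F#3

F minor to A-sharp minor up is an augmented third, so every note moves up by that interval.
Ab3 gives C#4
G3 gives B#3
G4 gives B#4
Eb5 gives G#5
Db4 gives F#4
Db3 gives F#3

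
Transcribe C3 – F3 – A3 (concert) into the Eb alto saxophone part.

A3 D4 F#4

Written C4 sounds as Eb3 on the Eb alto saxophone, so concert pitches are written a major sixth up.
C3 → A3
F3 → D4
A3 → F#4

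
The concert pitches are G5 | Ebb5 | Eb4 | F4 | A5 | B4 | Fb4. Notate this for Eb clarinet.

E5 Cb5 C4 D4 F#5 G#4 Db4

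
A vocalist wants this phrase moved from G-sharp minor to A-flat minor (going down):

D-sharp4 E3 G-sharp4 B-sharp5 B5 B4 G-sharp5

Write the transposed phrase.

G-sharp minor to A-flat minor down is an augmented seventh, so every note moves down by that interval.
D#4 -> Eb3
E3 -> Fb2
G#4 -> Ab3
B#5 -> C5
B5 -> Cb5
B4 -> Cb4
G#5 -> Ab4

Eb3 Fb2 Ab3 C5 Cb5 Cb4 Ab4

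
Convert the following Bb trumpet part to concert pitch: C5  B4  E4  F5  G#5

Bb4 A4 D4 Eb5 F#5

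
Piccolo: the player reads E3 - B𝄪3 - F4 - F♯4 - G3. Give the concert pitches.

E4 B##4 F5 F#5 G4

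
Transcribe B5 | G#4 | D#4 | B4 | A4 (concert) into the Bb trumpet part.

C#6 A#4 E#4 C#5 B4

Written C4 sounds as Bb3 on the Bb trumpet, so concert pitches are written a major second up.
B5 becomes C#6
G#4 becomes A#4
D#4 becomes E#4
B4 becomes C#5
A4 becomes B4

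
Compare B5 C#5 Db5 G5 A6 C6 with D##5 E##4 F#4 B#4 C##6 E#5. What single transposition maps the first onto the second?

down a diminished sixth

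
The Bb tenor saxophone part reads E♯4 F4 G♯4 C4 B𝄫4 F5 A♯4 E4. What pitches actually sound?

The Bb tenor saxophone sounds a major ninth below written, so transpose each written note down a major ninth.
E#4 gives D#3
F4 gives Eb3
G#4 gives F#3
C4 gives Bb2
Bbb4 gives Abb3
F5 gives Eb4
A#4 gives G#3
E4 gives D3

D#3 Eb3 F#3 Bb2 Abb3 Eb4 G#3 D3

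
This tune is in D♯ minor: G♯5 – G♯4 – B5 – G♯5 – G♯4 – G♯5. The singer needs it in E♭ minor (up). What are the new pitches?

Ab5 Ab4 Cb6 Ab5 Ab4 Ab5

D♯ minor to E♭ minor up is a diminished second, so every note moves up by that interval.
G#5 to Ab5
G#4 to Ab4
B5 to Cb6
G#5 to Ab5
G#4 to Ab4
G#5 to Ab5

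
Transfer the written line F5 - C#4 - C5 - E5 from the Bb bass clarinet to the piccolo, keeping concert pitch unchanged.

First find concert pitch: the Bb bass clarinet sounds a major ninth below written, so F5 C#4 C5 E5 sounds Eb4 B2 Bb3 D4.
Then write for piccolo: it sounds a perfect octave above written, so the part must be a perfect octave below concert.
Eb4 → Eb3
B2 → B1
Bb3 → Bb2
D4 → D3

Eb3 B1 Bb2 D3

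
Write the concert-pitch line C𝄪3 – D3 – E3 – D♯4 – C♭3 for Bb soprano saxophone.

D##3 E3 F#3 E#4 Db3

Written C4 sounds as Bb3 on the Bb soprano saxophone, so concert pitches are written a major second up.
C##3 gives D##3
D3 gives E3
E3 gives F#3
D#4 gives E#4
Cb3 gives Db3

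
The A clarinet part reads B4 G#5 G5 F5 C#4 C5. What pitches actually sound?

G#4 E#5 E5 D5 A#3 A4

Written C4 on the A clarinet sounds as A3, a minor third lower; apply that shift to every note.
B4 -> G#4
G#5 -> E#5
G5 -> E5
F5 -> D5
C#4 -> A#3
C5 -> A4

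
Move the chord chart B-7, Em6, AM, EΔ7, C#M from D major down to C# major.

A#-7 D#m6 G#M D#Δ7 B#M

D major down to C# major is a minor second; each chord root moves by that interval while the quality stays the same.
B-7: root B down a minor second → A#, giving A#-7.
Em6: root E down a minor second → D#, giving D#m6.
AM: root A down a minor second → G#, giving G#M.
EΔ7: root E down a minor second → D#, giving D#Δ7.
C#M: root C# down a minor second → B#, giving B#M.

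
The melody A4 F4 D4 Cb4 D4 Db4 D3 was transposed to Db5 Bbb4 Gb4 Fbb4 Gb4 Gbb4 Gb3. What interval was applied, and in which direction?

Take the first pair: A4 → Db5. A to D spans 4 letter names, so the interval is some kind of fourth.
A4 to Db5 is 4 semitones, which makes it a diminished fourth; the second version is higher, so the direction is up.
Checking another pair — D3 → Gb3 — gives the same interval.

up a diminished fourth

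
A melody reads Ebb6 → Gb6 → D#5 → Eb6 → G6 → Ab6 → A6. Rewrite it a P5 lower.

Abb5 Cb6 G#4 Ab5 C6 Db6 D6

Ebb6 becomes Abb5
Gb6 becomes Cb6
D#5 becomes G#4
Eb6 becomes Ab5
G6 becomes C6
Ab6 becomes Db6
A6 becomes D6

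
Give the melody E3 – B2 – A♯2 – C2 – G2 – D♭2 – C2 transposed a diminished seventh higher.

Db4 Ab3 G3 Bbb2 Fb3 Cbb3 Bbb2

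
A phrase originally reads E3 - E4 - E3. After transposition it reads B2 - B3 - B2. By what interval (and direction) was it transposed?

down a perfect fourth

From E3 to B2 is 4 letter names — a fourth of some quality.
B2 to E3 is 5 semitones, which makes it a perfect fourth; the second version is lower, so the direction is down.
Checking another pair — E3 → B2 — gives the same interval.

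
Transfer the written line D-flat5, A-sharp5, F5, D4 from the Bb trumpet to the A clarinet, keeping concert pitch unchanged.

Ebb5 B5 Gb5 Eb4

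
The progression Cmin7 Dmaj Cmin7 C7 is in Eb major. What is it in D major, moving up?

Bmin7 C#maj Bmin7 B7

Eb major up to D major is a major seventh; each chord root moves by that interval while the quality stays the same.
Cmin7: root C up a major seventh → B, giving Bmin7.
Dmaj: root D up a major seventh → C#, giving C#maj.
Cmin7: root C up a major seventh → B, giving Bmin7.
C7: root C up a major seventh → B, giving B7.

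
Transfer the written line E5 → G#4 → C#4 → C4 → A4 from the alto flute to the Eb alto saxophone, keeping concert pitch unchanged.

G#5 B#4 E#4 E4 C#5

First find concert pitch: the alto flute sounds a perfect fourth below written, so E5 G#4 C#4 C4 A4 sounds B4 D#4 G#3 G3 E4.
Then write for Eb alto saxophone: it sounds a major sixth below written, so the part must be a major sixth above concert.
B4 → G#5
D#4 → B#4
G#3 → E#4
G3 → E4
E4 → C#5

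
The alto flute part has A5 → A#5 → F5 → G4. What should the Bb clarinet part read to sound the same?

F#5 F##5 D5 E4

First find concert pitch: the alto flute sounds a perfect fourth below written, so A5 A#5 F5 G4 sounds E5 E#5 C5 D4.
Then write for Bb clarinet: it sounds a major second below written, so the part must be a major second above concert.
E5 → F#5
E#5 → F##5
C5 → D5
D4 → E4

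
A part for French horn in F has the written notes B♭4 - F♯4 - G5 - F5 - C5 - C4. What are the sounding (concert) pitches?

The French horn in F sounds a perfect fifth below written, so transpose each written note down a perfect fifth.
Bb4 becomes Eb4
F#4 becomes B3
G5 becomes C5
F5 becomes Bb4
C5 becomes F4
C4 becomes F3

Eb4 B3 C5 Bb4 F4 F3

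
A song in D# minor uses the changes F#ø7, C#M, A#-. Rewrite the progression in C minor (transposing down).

D# minor down to C minor is an augmented second; each chord root moves by that interval while the quality stays the same.
F#ø7: root F# down an augmented second → Eb, giving Ebø7.
C#M: root C# down an augmented second → Bb, giving BbM.
A#-: root A# down an augmented second → G, giving G-.

Ebø7 BbM G-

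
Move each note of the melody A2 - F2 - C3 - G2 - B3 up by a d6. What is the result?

Fb3 Dbb3 Abb3 Ebb3 Gb4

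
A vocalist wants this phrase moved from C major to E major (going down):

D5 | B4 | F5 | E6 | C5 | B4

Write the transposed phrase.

F#4 D#4 A4 G#5 E4 D#4

C major to E major down is a minor sixth, so every note moves down by that interval.
D5 gives F#4
B4 gives D#4
F5 gives A4
E6 gives G#5
C5 gives E4
B4 gives D#4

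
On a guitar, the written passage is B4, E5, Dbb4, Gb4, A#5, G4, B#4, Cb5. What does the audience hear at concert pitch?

Written C4 on the guitar sounds as C3, a perfect octave lower; apply that shift to every note.
B4 gives B3
E5 gives E4
Dbb4 gives Dbb3
Gb4 gives Gb3
A#5 gives A#4
G4 gives G3
B#4 gives B#3
Cb5 gives Cb4

B3 E4 Dbb3 Gb3 A#4 G3 B#3 Cb4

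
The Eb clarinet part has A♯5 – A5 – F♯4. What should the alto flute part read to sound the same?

F#6 F6 D5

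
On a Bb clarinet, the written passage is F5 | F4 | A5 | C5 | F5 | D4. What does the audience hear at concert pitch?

The Bb clarinet sounds a major second below written, so transpose each written note down a major second.
F5 to Eb5
F4 to Eb4
A5 to G5
C5 to Bb4
F5 to Eb5
D4 to C4

Eb5 Eb4 G5 Bb4 Eb5 C4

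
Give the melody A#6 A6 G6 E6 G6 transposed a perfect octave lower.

A perfect octave down from A#6 gives A#5.
A6 down a perfect octave is A5.
G6: an octave down reaches G, and 12 semitones makes it G5.
E6: an octave down reaches E, and 12 semitones makes it E5.
G6: an octave down reaches G, and 12 semitones makes it G5.

A#5 A5 G5 E5 G5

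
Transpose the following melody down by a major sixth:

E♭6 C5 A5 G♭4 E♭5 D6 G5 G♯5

Gb5 Eb4 C5 Bbb3 Gb4 F5 Bb4 B4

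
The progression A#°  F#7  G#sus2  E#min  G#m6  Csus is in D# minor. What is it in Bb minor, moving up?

F° Db7 Ebsus2 Cmin Ebm6 Abbsus

D# minor up to Bb minor is a diminished sixth; each chord root moves by that interval while the quality stays the same.
A#°: root A# up a diminished sixth → F, giving F°.
F#7: root F# up a diminished sixth → Db, giving Db7.
G#sus2: root G# up a diminished sixth → Eb, giving Ebsus2.
E#min: root E# up a diminished sixth → C, giving Cmin.
G#m6: root G# up a diminished sixth → Eb, giving Ebm6.
Csus: root C up a diminished sixth → Abb, giving Abbsus.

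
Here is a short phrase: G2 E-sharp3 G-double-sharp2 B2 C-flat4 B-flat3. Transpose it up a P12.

D4 B#4 D##4 F#4 Gb5 F5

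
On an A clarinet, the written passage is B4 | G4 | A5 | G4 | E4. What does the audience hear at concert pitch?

G#4 E4 F#5 E4 C#4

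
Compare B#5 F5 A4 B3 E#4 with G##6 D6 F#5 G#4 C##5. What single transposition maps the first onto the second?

up a major sixth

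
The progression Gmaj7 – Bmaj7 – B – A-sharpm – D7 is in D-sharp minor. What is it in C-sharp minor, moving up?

Fmaj7 Amaj7 A G#m C7

D-sharp minor up to C-sharp minor is a minor seventh; each chord root moves by that interval while the quality stays the same.
Gmaj7: root G up a minor seventh → F, giving Fmaj7.
Bmaj7: root B up a minor seventh → A, giving Amaj7.
B: root B up a minor seventh → A, giving A.
A-sharpm: root A-sharp up a minor seventh → G#, giving G#m.
D7: root D up a minor seventh → C, giving C7.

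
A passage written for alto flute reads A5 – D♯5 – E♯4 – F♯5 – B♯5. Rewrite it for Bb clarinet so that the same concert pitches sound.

First find concert pitch: the alto flute sounds a perfect fourth below written, so A5 D♯5 E♯4 F♯5 B♯5 sounds E5 A#4 B#3 C#5 F##5.
Then write for Bb clarinet: it sounds a major second below written, so the part must be a major second above concert.
E5 → F#5
A#4 → B#4
B#3 → C##4
C#5 → D#5
F##5 → G##5

F#5 B#4 C##4 D#5 G##5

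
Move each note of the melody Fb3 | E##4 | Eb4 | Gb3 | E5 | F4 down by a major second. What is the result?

Ebb3 D##4 Db4 Fb3 D5 Eb4

Fb3 becomes Ebb3
E##4 becomes D##4
Eb4 becomes Db4
Gb3 becomes Fb3
E5 becomes D5
F4 becomes Eb4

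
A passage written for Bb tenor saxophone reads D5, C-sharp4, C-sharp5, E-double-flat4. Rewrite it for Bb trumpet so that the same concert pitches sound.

D4 C#3 C#4 Ebb3

First find concert pitch: the Bb tenor saxophone sounds a major ninth below written, so D5 C-sharp4 C-sharp5 E-double-flat4 sounds C4 B2 B3 Dbb3.
Then write for Bb trumpet: it sounds a major second below written, so the part must be a major second above concert.
C4 → D4
B2 → C#3
B3 → C#4
Dbb3 → Ebb3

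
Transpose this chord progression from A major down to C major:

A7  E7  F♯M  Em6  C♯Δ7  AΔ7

A major down to C major is a major sixth; each chord root moves by that interval while the quality stays the same.
A7: root A down a major sixth → C, giving C7.
E7: root E down a major sixth → G, giving G7.
F♯M: root F♯ down a major sixth → A, giving AM.
Em6: root E down a major sixth → G, giving Gm6.
C♯Δ7: root C♯ down a major sixth → E, giving EΔ7.
AΔ7: root A down a major sixth → C, giving CΔ7.

C7 G7 AM Gm6 EΔ7 CΔ7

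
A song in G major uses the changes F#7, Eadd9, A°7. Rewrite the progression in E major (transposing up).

D#7 C#add9 F#°7

G major up to E major is a major sixth; each chord root moves by that interval while the quality stays the same.
F#7: root F# up a major sixth → D#, giving D#7.
Eadd9: root E up a major sixth → C#, giving C#add9.
A°7: root A up a major sixth → F#, giving F#°7.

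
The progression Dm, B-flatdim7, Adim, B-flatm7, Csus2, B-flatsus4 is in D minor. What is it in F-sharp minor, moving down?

F#m Ddim7 C#dim Dm7 Esus2 Dsus4

D minor down to F-sharp minor is a minor sixth; each chord root moves by that interval while the quality stays the same.
Dm: root D down a minor sixth → F#, giving F#m.
B-flatdim7: root B-flat down a minor sixth → D, giving Ddim7.
Adim: root A down a minor sixth → C#, giving C#dim.
B-flatm7: root B-flat down a minor sixth → D, giving Dm7.
Csus2: root C down a minor sixth → E, giving Esus2.
B-flatsus4: root B-flat down a minor sixth → D, giving Dsus4.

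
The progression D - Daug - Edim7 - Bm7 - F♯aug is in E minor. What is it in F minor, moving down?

Eb Ebaug Fdim7 Cm7 Gaug

E minor down to F minor is a major seventh; each chord root moves by that interval while the quality stays the same.
D: root D down a major seventh → Eb, giving Eb.
Daug: root D down a major seventh → Eb, giving Ebaug.
Edim7: root E down a major seventh → F, giving Fdim7.
Bm7: root B down a major seventh → C, giving Cm7.
F♯aug: root F♯ down a major seventh → G, giving Gaug.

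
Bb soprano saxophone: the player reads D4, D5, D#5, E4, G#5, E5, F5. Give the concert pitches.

The Bb soprano saxophone sounds a major second below written, so transpose each written note down a major second.
D4 becomes C4
D5 becomes C5
D#5 becomes C#5
E4 becomes D4
G#5 becomes F#5
E5 becomes D5
F5 becomes Eb5

C4 C5 C#5 D4 F#5 D5 Eb5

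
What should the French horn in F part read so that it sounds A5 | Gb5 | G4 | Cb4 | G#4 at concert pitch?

E6 Db6 D5 Gb4 D#5

The French horn in F sounds a perfect fifth below written, so the written part must be a perfect fifth above concert — transpose each note up.
A5 -> E6
Gb5 -> Db6
G4 -> D5
Cb4 -> Gb4
G#4 -> D#5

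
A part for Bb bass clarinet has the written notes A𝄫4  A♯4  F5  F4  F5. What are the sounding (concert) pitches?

Written C4 on the Bb bass clarinet sounds as Bb2, a major ninth lower; apply that shift to every note.
Abb4 gives Gbb3
A#4 gives G#3
F5 gives Eb4
F4 gives Eb3
F5 gives Eb4

Gbb3 G#3 Eb4 Eb3 Eb4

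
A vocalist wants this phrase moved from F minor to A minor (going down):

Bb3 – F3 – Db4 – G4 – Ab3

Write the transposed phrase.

D3 A2 F3 B3 C3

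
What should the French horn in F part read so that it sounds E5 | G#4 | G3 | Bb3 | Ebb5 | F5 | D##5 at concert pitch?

Written C4 sounds as F3 on the French horn in F, so concert pitches are written a perfect fifth up.
E5 → B5
G#4 → D#5
G3 → D4
Bb3 → F4
Ebb5 → Bbb5
F5 → C6
D##5 → A##5

B5 D#5 D4 F4 Bbb5 C6 A##5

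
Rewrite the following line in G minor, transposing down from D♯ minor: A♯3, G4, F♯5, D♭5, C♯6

D♯ minor to G minor down is an augmented fifth, so every note moves down by that interval.
A#3 gives D3
G4 gives Cb4
F#5 gives Bb4
Db5 gives Gbb4
C#6 gives F5

D3 Cb4 Bb4 Gbb4 F5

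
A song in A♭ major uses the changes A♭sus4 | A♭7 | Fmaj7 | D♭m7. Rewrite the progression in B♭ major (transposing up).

A♭ major up to B♭ major is a major second; each chord root moves by that interval while the quality stays the same.
A♭sus4: root A♭ up a major second → Bb, giving Bbsus4.
A♭7: root A♭ up a major second → Bb, giving Bb7.
Fmaj7: root F up a major second → G, giving Gmaj7.
D♭m7: root D♭ up a major second → Eb, giving Ebm7.

Bbsus4 Bb7 Gmaj7 Ebm7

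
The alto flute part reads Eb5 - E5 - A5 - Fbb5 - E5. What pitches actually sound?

Bb4 B4 E5 Cbb5 B4

The alto flute sounds a perfect fourth below written, so transpose each written note down a perfect fourth.
Eb5 → Bb4
E5 → B4
A5 → E5
Fbb5 → Cbb5
E5 → B4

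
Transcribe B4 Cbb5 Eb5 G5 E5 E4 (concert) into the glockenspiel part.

B2 Cbb3 Eb3 G3 E3 E2

The glockenspiel sounds a perfect fifteenth above written, so the written part must be a perfect fifteenth below concert — transpose each note down.
B4 -> B2
Cbb5 -> Cbb3
Eb5 -> Eb3
G5 -> G3
E5 -> E3
E4 -> E2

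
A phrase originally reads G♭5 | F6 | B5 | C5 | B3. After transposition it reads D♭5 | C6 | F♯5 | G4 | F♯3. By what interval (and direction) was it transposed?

down a perfect fourth

From Gb5 to Db5 is 4 letter names — a fourth of some quality.
Db5 to Gb5 is 5 semitones, which makes it a perfect fourth; the second version is lower, so the direction is down.
Checking another pair — B3 → F#3 — gives the same interval.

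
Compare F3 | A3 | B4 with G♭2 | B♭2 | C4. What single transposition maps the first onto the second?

From F3 to Gb2 is 7 letter names — a seventh of some quality.
Gb2 to F3 is 11 semitones, which makes it a major seventh; the second version is lower, so the direction is down.
Checking another pair — B4 → C4 — gives the same interval.

down a major seventh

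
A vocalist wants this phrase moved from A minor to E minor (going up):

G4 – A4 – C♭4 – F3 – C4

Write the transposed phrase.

D5 E5 Gb4 C4 G4

From A up to E is a perfect fifth; apply that to each pitch.
G4 -> D5
A4 -> E5
Cb4 -> Gb4
F3 -> C4
C4 -> G4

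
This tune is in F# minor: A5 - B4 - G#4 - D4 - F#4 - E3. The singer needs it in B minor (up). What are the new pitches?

D6 E5 C#5 G4 B4 A3

F# minor to B minor up is a perfect fourth, so every note moves up by that interval.
A5 to D6
B4 to E5
G#4 to C#5
D4 to G4
F#4 to B4
E3 to A3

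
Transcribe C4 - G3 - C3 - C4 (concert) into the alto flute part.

The alto flute sounds a perfect fourth below written, so the written part must be a perfect fourth above concert — transpose each note up.
C4 becomes F4
G3 becomes C4
C3 becomes F3
C4 becomes F4

F4 C4 F3 F4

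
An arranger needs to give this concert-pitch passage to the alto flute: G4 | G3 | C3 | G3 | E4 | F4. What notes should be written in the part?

C5 C4 F3 C4 A4 Bb4

Written C4 sounds as G3 on the alto flute, so concert pitches are written a perfect fourth up.
G4 becomes C5
G3 becomes C4
C3 becomes F3
G3 becomes C4
E4 becomes A4
F4 becomes Bb4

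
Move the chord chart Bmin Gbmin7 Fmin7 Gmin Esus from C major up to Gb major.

C major up to Gb major is a diminished fifth; each chord root moves by that interval while the quality stays the same.
Bmin: root B up a diminished fifth → F, giving Fmin.
Gbmin7: root Gb up a diminished fifth → Dbb, giving Dbbmin7.
Fmin7: root F up a diminished fifth → Cb, giving Cbmin7.
Gmin: root G up a diminished fifth → Db, giving Dbmin.
Esus: root E up a diminished fifth → Bb, giving Bbsus.

Fmin Dbbmin7 Cbmin7 Dbmin Bbsus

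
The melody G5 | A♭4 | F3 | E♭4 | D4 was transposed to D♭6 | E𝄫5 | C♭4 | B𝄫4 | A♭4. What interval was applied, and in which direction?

up a diminished fifth

From G5 to Db6 is 5 letter names — a fifth of some quality.
G5 to Db6 is 6 semitones, which makes it a diminished fifth; the second version is higher, so the direction is up.
Checking another pair — D4 → Ab4 — gives the same interval.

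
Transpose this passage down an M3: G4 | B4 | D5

Eb4 G4 Bb4

G4 down a major third is Eb4.
B4: a third down reaches G, and 4 semitones makes it G4.
A major third down from D5 gives Bb4.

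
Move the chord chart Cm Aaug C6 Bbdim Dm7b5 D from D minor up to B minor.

D minor up to B minor is a major sixth; each chord root moves by that interval while the quality stays the same.
Cm: root C up a major sixth → A, giving Am.
Aaug: root A up a major sixth → F#, giving F#aug.
C6: root C up a major sixth → A, giving A6.
Bbdim: root Bb up a major sixth → G, giving Gdim.
Dm7b5: root D up a major sixth → B, giving Bm7b5.
D: root D up a major sixth → B, giving B.

Am F#aug A6 Gdim Bm7b5 B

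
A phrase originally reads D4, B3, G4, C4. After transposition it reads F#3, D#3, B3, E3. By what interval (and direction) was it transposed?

From D4 to F#3 is 6 letter names — a sixth of some quality.
F#3 to D4 is 8 semitones, which makes it a minor sixth; the second version is lower, so the direction is down.
Checking another pair — C4 → E3 — gives the same interval.

down a minor sixth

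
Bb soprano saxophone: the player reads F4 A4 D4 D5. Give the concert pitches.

Eb4 G4 C4 C5

The Bb soprano saxophone sounds a major second below written, so transpose each written note down a major second.
F4 gives Eb4
A4 gives G4
D4 gives C4
D5 gives C5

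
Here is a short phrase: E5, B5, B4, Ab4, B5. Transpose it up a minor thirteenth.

E5: a thirteenth up reaches C, and 20 semitones makes it C7.
B5 up a minor thirteenth is G7.
B4 up a minor thirteenth is G6.
A minor thirteenth up from Ab4 gives Fb6.
A minor thirteenth up from B5 gives G7.

C7 G7 G6 Fb6 G7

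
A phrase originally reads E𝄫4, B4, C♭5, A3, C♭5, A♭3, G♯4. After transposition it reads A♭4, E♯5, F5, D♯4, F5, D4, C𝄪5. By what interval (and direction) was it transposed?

From Ebb4 to Ab4 is 4 letter names — a fourth of some quality.
Ebb4 to Ab4 is 6 semitones, which makes it an augmented fourth; the second version is higher, so the direction is up.
Checking another pair — G#4 → C##5 — gives the same interval.

up an augmented fourth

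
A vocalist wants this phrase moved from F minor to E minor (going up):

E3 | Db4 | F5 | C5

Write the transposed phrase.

F minor to E minor up is a major seventh, so every note moves up by that interval.
E3 to D#4
Db4 to C5
F5 to E6
C5 to B5

D#4 C5 E6 B5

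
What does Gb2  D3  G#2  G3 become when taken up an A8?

G3 D#4 G##3 G#4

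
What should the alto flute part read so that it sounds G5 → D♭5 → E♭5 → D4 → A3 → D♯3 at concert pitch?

C6 Gb5 Ab5 G4 D4 G#3

Written C4 sounds as G3 on the alto flute, so concert pitches are written a perfect fourth up.
G5 becomes C6
Db5 becomes Gb5
Eb5 becomes Ab5
D4 becomes G4
A3 becomes D4
D#3 becomes G#3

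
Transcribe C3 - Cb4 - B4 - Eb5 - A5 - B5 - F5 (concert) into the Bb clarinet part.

D3 Db4 C#5 F5 B5 C#6 G5

Written C4 sounds as Bb3 on the Bb clarinet, so concert pitches are written a major second up.
C3 becomes D3
Cb4 becomes Db4
B4 becomes C#5
Eb5 becomes F5
A5 becomes B5
B5 becomes C#6
F5 becomes G5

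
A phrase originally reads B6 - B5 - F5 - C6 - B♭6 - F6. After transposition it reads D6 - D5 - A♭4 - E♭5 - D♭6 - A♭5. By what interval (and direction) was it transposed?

Take the first pair: B6 → D6. B to D spans 6 letter names, so the interval is some kind of sixth.
D6 to B6 is 9 semitones, which makes it a major sixth; the second version is lower, so the direction is down.
Checking another pair — F6 → Ab5 — gives the same interval.

down a major sixth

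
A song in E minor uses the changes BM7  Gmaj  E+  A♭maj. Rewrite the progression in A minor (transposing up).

E minor up to A minor is a perfect fourth; each chord root moves by that interval while the quality stays the same.
BM7: root B up a perfect fourth → E, giving EM7.
Gmaj: root G up a perfect fourth → C, giving Cmaj.
E+: root E up a perfect fourth → A, giving A+.
A♭maj: root A♭ up a perfect fourth → Db, giving Dbmaj.

EM7 Cmaj A+ Dbmaj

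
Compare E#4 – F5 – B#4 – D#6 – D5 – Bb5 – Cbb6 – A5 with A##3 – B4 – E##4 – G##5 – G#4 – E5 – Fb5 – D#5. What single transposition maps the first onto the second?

From E#4 to A##3 is 5 letter names — a fifth of some quality.
A##3 to E#4 is 6 semitones, which makes it a diminished fifth; the second version is lower, so the direction is down.
Checking another pair — A5 → D#5 — gives the same interval.

down a diminished fifth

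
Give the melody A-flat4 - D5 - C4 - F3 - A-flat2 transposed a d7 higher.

Ab4: a seventh up reaches G, and 9 semitones makes it Gbb5.
D5: a seventh up reaches C, and 9 semitones makes it Cb6.
C4 up a diminished seventh is Bbb4.
F3 up a diminished seventh is Ebb4.
A diminished seventh up from Ab2 gives Gbb3.

Gbb5 Cb6 Bbb4 Ebb4 Gbb3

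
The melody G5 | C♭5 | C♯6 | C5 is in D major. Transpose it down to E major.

D major to E major down is a minor seventh, so every note moves down by that interval.
G5 becomes A4
Cb5 becomes Db4
C#6 becomes D#5
C5 becomes D4

A4 Db4 D#5 D4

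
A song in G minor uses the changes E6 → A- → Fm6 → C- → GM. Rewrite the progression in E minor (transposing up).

C#6 F#- Dm6 A- EM

G minor up to E minor is a major sixth; each chord root moves by that interval while the quality stays the same.
E6: root E up a major sixth → C#, giving C#6.
A-: root A up a major sixth → F#, giving F#-.
Fm6: root F up a major sixth → D, giving Dm6.
C-: root C up a major sixth → A, giving A-.
GM: root G up a major sixth → E, giving EM.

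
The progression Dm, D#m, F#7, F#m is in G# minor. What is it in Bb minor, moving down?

Fbm Fm Ab7 Abm

G# minor down to Bb minor is an augmented sixth; each chord root moves by that interval while the quality stays the same.
Dm: root D down an augmented sixth → Fb, giving Fbm.
D#m: root D# down an augmented sixth → F, giving Fm.
F#7: root F# down an augmented sixth → Ab, giving Ab7.
F#m: root F# down an augmented sixth → Ab, giving Abm.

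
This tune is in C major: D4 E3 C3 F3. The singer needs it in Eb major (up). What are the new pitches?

F4 G3 Eb3 Ab3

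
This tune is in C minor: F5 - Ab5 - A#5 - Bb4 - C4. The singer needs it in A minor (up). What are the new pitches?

C minor to A minor up is a major sixth, so every note moves up by that interval.
F5 gives D6
Ab5 gives F6
A#5 gives F##6
Bb4 gives G5
C4 gives A4

D6 F6 F##6 G5 A4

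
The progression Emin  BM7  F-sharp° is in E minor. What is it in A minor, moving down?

Amin EM7 B°

E minor down to A minor is a perfect fifth; each chord root moves by that interval while the quality stays the same.
Emin: root E down a perfect fifth → A, giving Amin.
BM7: root B down a perfect fifth → E, giving EM7.
F-sharp°: root F-sharp down a perfect fifth → B, giving B°.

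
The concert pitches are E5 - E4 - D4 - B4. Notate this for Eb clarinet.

C#5 C#4 B3 G#4

Written C4 sounds as Eb4 on the Eb clarinet, so concert pitches are written a minor third down.
E5 gives C#5
E4 gives C#4
D4 gives B3
B4 gives G#4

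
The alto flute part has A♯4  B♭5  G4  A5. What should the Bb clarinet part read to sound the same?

First find concert pitch: the alto flute sounds a perfect fourth below written, so A♯4 B♭5 G4 A5 sounds E#4 F5 D4 E5.
Then write for Bb clarinet: it sounds a major second below written, so the part must be a major second above concert.
E#4 → F##4
F5 → G5
D4 → E4
E5 → F#5

F##4 G5 E4 F#5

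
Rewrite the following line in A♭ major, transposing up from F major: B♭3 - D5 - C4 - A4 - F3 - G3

Db4 F5 Eb4 C5 Ab3 Bb3

F major to A♭ major up is a minor third, so every note moves up by that interval.
Bb3 becomes Db4
D5 becomes F5
C4 becomes Eb4
A4 becomes C5
F3 becomes Ab3
G3 becomes Bb3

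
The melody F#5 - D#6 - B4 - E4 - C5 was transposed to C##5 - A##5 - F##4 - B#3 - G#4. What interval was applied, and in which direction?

From F#5 to C##5 is 4 letter names — a fourth of some quality.
C##5 to F#5 is 4 semitones, which makes it a diminished fourth; the second version is lower, so the direction is down.
Checking another pair — C5 → G#4 — gives the same interval.

down a diminished fourth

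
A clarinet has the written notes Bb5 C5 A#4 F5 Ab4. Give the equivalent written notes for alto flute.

First find concert pitch: the A clarinet sounds a minor third below written, so Bb5 C5 A#4 F5 Ab4 sounds G5 A4 F##4 D5 F4.
Then write for alto flute: it sounds a perfect fourth below written, so the part must be a perfect fourth above concert.
G5 → C6
A4 → D5
F##4 → B#4
D5 → G5
F4 → Bb4

C6 D5 B#4 G5 Bb4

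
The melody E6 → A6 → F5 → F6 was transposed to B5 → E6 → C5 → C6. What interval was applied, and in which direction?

Take the first pair: E6 → B5. E to B spans 4 letter names, so the interval is some kind of fourth.
B5 to E6 is 5 semitones, which makes it a perfect fourth; the second version is lower, so the direction is down.
Checking another pair — F6 → C6 — gives the same interval.

down a perfect fourth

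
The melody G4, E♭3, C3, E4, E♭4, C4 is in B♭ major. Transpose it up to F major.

D5 Bb3 G3 B4 Bb4 G4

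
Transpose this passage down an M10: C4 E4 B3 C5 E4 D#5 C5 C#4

Ab2 C3 G2 Ab3 C3 B3 Ab3 A2

C4 gives Ab2
E4 gives C3
B3 gives G2
C5 gives Ab3
E4 gives C3
D#5 gives B3
C5 gives Ab3
C#4 gives A2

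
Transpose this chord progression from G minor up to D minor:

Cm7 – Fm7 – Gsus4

G minor up to D minor is a perfect fifth; each chord root moves by that interval while the quality stays the same.
Cm7: root C up a perfect fifth → G, giving Gm7.
Fm7: root F up a perfect fifth → C, giving Cm7.
Gsus4: root G up a perfect fifth → D, giving Dsus4.

Gm7 Cm7 Dsus4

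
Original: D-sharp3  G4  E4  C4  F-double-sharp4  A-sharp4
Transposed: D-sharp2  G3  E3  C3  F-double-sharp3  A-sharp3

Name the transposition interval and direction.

down a perfect octave

Take the first pair: D#3 → D#2. D to D spans 8 letter names, so the interval is some kind of octave.
D#2 to D#3 is 12 semitones, which makes it a perfect octave; the second version is lower, so the direction is down.
Checking another pair — A#4 → A#3 — gives the same interval.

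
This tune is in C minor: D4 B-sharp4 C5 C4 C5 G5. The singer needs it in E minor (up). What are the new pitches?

From C up to E is a major third; apply that to each pitch.
D4 → F#4
B#4 → D##5
C5 → E5
C4 → E4
C5 → E5
G5 → B5

F#4 D##5 E5 E4 E5 B5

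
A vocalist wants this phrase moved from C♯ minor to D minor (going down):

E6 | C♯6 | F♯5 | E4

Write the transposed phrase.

From C♯ down to D is a major seventh; apply that to each pitch.
E6 gives F5
C#6 gives D5
F#5 gives G4
E4 gives F3

F5 D5 G4 F3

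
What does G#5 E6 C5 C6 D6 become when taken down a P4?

A perfect fourth down from G#5 gives D#5.
A perfect fourth down from E6 gives B5.
C5 down a perfect fourth is G4.
A perfect fourth down from C6 gives G5.
A perfect fourth down from D6 gives A5.

D#5 B5 G4 G5 A5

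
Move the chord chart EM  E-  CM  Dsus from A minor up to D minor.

A minor up to D minor is a perfect fourth; each chord root moves by that interval while the quality stays the same.
EM: root E up a perfect fourth → A, giving AM.
E-: root E up a perfect fourth → A, giving A-.
CM: root C up a perfect fourth → F, giving FM.
Dsus: root D up a perfect fourth → G, giving Gsus.

AM A- FM Gsus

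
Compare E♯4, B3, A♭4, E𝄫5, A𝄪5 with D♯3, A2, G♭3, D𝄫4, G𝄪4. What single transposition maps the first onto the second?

From E#4 to D#3 is 9 letter names — a ninth of some quality.
D#3 to E#4 is 14 semitones, which makes it a major ninth; the second version is lower, so the direction is down.
Checking another pair — A##5 → G##4 — gives the same interval.

down a major ninth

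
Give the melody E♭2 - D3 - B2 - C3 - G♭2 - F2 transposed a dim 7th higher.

Dbb3 Cb4 Ab3 Bbb3 Fbb3 Ebb3

Eb2 → Dbb3
D3 → Cb4
B2 → Ab3
C3 → Bbb3
Gb2 → Fbb3
F2 → Ebb3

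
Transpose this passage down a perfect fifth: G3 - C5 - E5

G3 becomes C3
C5 becomes F4
E5 becomes A4

C3 F4 A4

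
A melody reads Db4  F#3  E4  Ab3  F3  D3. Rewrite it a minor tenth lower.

A minor tenth down from Db4 gives Bb2.
A minor tenth down from F#3 gives D#2.
E4 down a minor tenth is C#3.
Ab3 down a minor tenth is F2.
A minor tenth down from F3 gives D2.
A minor tenth down from D3 gives B1.

Bb2 D#2 C#3 F2 D2 B1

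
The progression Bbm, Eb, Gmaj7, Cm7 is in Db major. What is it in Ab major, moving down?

Fm Bb Dmaj7 Gm7

Db major down to Ab major is a perfect fourth; each chord root moves by that interval while the quality stays the same.
Bbm: root Bb down a perfect fourth → F, giving Fm.
Eb: root Eb down a perfect fourth → Bb, giving Bb.
Gmaj7: root G down a perfect fourth → D, giving Dmaj7.
Cm7: root C down a perfect fourth → G, giving Gm7.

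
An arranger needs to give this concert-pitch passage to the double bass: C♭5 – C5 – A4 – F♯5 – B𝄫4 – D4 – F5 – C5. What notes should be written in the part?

Cb6 C6 A5 F#6 Bbb5 D5 F6 C6

The double bass sounds a perfect octave below written, so the written part must be a perfect octave above concert — transpose each note up.
Cb5 gives Cb6
C5 gives C6
A4 gives A5
F#5 gives F#6
Bbb4 gives Bbb5
D4 gives D5
F5 gives F6
C5 gives C6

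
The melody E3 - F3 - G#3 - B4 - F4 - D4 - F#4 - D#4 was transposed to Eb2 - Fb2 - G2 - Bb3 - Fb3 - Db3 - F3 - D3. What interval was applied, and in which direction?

down an augmented octave

From E3 to Eb2 is 8 letter names — an octave of some quality.
Eb2 to E3 is 13 semitones, which makes it an augmented octave; the second version is lower, so the direction is down.
Checking another pair — D#4 → D3 — gives the same interval.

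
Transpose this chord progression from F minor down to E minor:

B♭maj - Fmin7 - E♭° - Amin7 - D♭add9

F minor down to E minor is a minor second; each chord root moves by that interval while the quality stays the same.
B♭maj: root B♭ down a minor second → A, giving Amaj.
Fmin7: root F down a minor second → E, giving Emin7.
E♭°: root E♭ down a minor second → D, giving D°.
Amin7: root A down a minor second → G#, giving G#min7.
D♭add9: root D♭ down a minor second → C, giving Cadd9.

Amaj Emin7 D° G#min7 Cadd9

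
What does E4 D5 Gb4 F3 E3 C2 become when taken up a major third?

E4: a third up reaches G, and 4 semitones makes it G#4.
A major third up from D5 gives F#5.
Gb4 up a major third is Bb4.
F3 up a major third is A3.
A major third up from E3 gives G#3.
C2: a third up reaches E, and 4 semitones makes it E2.

G#4 F#5 Bb4 A3 G#3 E2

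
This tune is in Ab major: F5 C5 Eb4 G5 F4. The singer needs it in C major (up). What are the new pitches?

From Ab up to C is a major third; apply that to each pitch.
F5 -> A5
C5 -> E5
Eb4 -> G4
G5 -> B5
F4 -> A4

A5 E5 G4 B5 A4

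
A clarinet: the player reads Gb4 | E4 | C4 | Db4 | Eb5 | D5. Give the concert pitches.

Eb4 C#4 A3 Bb3 C5 B4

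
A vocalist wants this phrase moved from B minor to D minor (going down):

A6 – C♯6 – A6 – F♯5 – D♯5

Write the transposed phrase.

C6 E5 C6 A4 F#4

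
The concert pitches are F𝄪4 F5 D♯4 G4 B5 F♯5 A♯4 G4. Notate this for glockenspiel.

F##2 F3 D#2 G2 B3 F#3 A#2 G2

The glockenspiel sounds a perfect fifteenth above written, so the written part must be a perfect fifteenth below concert — transpose each note down.
F##4 → F##2
F5 → F3
D#4 → D#2
G4 → G2
B5 → B3
F#5 → F#3
A#4 → A#2
G4 → G2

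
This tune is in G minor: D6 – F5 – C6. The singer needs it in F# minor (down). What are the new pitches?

C#6 E5 B5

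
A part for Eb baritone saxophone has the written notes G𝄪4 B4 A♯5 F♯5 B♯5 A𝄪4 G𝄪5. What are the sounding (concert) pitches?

Written C4 on the Eb baritone saxophone sounds as Eb2, a major thirteenth lower; apply that shift to every note.
G##4 → B#2
B4 → D3
A#5 → C#4
F#5 → A3
B#5 → D#4
A##4 → C##3
G##5 → B#3

B#2 D3 C#4 A3 D#4 C##3 B#3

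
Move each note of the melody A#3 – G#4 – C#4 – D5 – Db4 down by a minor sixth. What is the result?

C##3 B#3 E#3 F#4 F3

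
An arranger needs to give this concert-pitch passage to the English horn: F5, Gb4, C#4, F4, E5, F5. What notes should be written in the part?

Written C4 sounds as F3 on the English horn, so concert pitches are written a perfect fifth up.
F5 becomes C6
Gb4 becomes Db5
C#4 becomes G#4
F4 becomes C5
E5 becomes B5
F5 becomes C6

C6 Db5 G#4 C5 B5 C6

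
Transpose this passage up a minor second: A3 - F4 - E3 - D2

Bb3 Gb4 F3 Eb2

A3 gives Bb3
F4 gives Gb4
E3 gives F3
D2 gives Eb2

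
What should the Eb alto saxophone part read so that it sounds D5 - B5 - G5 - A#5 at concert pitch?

The Eb alto saxophone sounds a major sixth below written, so the written part must be a major sixth above concert — transpose each note up.
D5 → B5
B5 → G#6
G5 → E6
A#5 → F##6

B5 G#6 E6 F##6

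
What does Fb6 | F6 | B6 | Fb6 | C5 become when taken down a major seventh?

Gbb5 Gb5 C6 Gbb5 Db4

Fb6: a seventh down reaches G, and 11 semitones makes it Gbb5.
A major seventh down from F6 gives Gb5.
A major seventh down from B6 gives C6.
Fb6: a seventh down reaches G, and 11 semitones makes it Gbb5.
A major seventh down from C5 gives Db4.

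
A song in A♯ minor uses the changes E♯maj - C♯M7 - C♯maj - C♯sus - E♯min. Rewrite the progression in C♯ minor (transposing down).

G#maj EM7 Emaj Esus G#min

A♯ minor down to C♯ minor is a major sixth; each chord root moves by that interval while the quality stays the same.
E♯maj: root E♯ down a major sixth → G#, giving G#maj.
C♯M7: root C♯ down a major sixth → E, giving EM7.
C♯maj: root C♯ down a major sixth → E, giving Emaj.
C♯sus: root C♯ down a major sixth → E, giving Esus.
E♯min: root E♯ down a major sixth → G#, giving G#min.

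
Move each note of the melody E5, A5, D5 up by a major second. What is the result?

F#5 B5 E5

E5 up a major second is F#5.
A5 up a major second is B5.
D5 up a major second is E5.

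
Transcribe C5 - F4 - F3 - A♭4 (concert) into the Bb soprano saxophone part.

D5 G4 G3 Bb4

Written C4 sounds as Bb3 on the Bb soprano saxophone, so concert pitches are written a major second up.
C5 to D5
F4 to G4
F3 to G3
Ab4 to Bb4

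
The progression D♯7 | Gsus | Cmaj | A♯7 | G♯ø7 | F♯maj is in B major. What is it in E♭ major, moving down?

B major down to E♭ major is an augmented fifth; each chord root moves by that interval while the quality stays the same.
D♯7: root D♯ down an augmented fifth → G, giving G7.
Gsus: root G down an augmented fifth → Cb, giving Cbsus.
Cmaj: root C down an augmented fifth → Fb, giving Fbmaj.
A♯7: root A♯ down an augmented fifth → D, giving D7.
G♯ø7: root G♯ down an augmented fifth → C, giving Cø7.
F♯maj: root F♯ down an augmented fifth → Bb, giving Bbmaj.

G7 Cbsus Fbmaj D7 Cø7 Bbmaj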